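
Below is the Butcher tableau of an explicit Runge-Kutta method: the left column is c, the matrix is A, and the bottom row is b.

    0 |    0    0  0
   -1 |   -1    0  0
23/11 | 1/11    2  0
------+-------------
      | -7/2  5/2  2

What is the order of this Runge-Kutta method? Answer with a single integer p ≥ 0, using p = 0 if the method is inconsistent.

b = (-7/2, 5/2, 2)
c = (0, -1, 23/11)
Ac = (0, 0, -2)
Σ b_i: (-7/2)·1 + 5/2·1 + 2·1 = 1 ✓
b·c: 5/2·(-1) + 2·23/11 = 37/22 ≠ 1/2 ⇒ order 1.

1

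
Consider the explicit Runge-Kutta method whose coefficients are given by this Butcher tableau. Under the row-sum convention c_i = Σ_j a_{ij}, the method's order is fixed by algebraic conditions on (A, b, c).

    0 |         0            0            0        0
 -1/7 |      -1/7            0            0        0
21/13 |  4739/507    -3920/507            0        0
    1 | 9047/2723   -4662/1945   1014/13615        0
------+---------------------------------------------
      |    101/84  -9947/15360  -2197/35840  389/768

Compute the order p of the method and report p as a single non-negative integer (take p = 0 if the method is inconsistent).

b = (101/84, -9947/15360, -2197/35840, 389/768)
c = (0, -1/7, 21/13, 1)
Ac = (0, 0, 560/507, 180/389)
Σ b_i: 101/84·1 + (-9947/15360)·1 + (-2197/35840)·1 + 389/768·1 = 1 ✓
b·c: (-9947/15360)·(-1/7) + (-2197/35840)·21/13 + 389/768·1 = 1/2 ✓
b·c²: (-9947/15360)·1/49 + (-2197/35840)·441/169 + 389/768·1 = 1/3 ✓
b·Ac: (-2197/35840)·560/507 + 389/768·180/389 = 1/6 ✓
b·c³: (-9947/15360)·(-1/343) + (-2197/35840)·9261/2197 + 389/768·1 = 1/4 ✓
b·(c∘Ac): (-2197/35840)·3920/2197 + 389/768·180/389 = 1/8 ✓
b·Ac²: (-2197/35840)·(-80/507) + 389/768·396/2723 = 1/12 ✓
b·A²c: 389/768·32/389 = 1/24 ✓; 4 stages ⇒ order 4.

4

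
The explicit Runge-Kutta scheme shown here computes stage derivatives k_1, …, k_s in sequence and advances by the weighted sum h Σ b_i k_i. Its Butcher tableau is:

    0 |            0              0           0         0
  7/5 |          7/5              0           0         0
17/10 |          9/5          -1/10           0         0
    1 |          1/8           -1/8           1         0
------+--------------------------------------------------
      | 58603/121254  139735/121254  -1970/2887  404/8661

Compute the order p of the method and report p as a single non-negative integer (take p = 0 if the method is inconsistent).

b = (58603/121254, 139735/121254, -1970/2887, 404/8661)
c = (0, 7/5, 17/10, 1)
Ac = (0, 0, -7/50, 61/40)
Σ b_i: 58603/121254·1 + 139735/121254·1 + (-1970/2887)·1 + 404/8661·1 = 1 ✓
b·c: 139735/121254·7/5 + (-1970/2887)·17/10 + 404/8661·1 = 1/2 ✓
b·c²: 139735/121254·49/25 + (-1970/2887)·289/100 + 404/8661·1 = 1/3 ✓
b·Ac: (-1970/2887)·(-7/50) + 404/8661·61/40 = 1/6 ✓
b·c³: 139735/121254·343/125 + (-1970/2887)·4913/1000 + 404/8661·1 = -41459/288700 ≠ 1/4 ⇒ order 3.
b·(c∘Ac): (-1970/2887)·(-119/500) + 404/8661·61/40 = 50567/216525 ≠ 1/8
b·Ac²: (-1970/2887)·(-49/250) + 404/8661·529/200 = 111347/433050 ≠ 1/12
b·A²c: 404/8661·(-7/50) = -1414/216525 ≠ 1/24

3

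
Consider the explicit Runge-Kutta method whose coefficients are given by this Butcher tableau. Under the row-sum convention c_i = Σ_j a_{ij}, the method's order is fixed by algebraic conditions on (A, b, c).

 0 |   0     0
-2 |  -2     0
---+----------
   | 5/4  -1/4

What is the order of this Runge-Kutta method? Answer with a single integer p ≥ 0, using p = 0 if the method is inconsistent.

2

b = (5/4, -1/4)
c = (0, -2)
Σ b_i: 5/4·1 + (-1/4)·1 = 1 ✓
b·c: (-1/4)·(-2) = 1/2 ✓; 2 stages ⇒ order 2.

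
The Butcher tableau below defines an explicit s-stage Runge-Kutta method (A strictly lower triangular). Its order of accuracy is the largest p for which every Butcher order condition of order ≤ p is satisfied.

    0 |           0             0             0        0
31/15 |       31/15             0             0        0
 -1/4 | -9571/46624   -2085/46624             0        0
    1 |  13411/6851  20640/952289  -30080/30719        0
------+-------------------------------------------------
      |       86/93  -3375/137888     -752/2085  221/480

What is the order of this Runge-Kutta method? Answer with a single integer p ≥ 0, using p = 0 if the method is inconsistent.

4

b = (86/93, -3375/137888, -752/2085, 221/480)
c = (0, 31/15, -1/4, 1)
Ac = (0, 0, -139/1504, 64/221)
Σ b_i: 86/93·1 + (-3375/137888)·1 + (-752/2085)·1 + 221/480·1 = 1 ✓
b·c: (-3375/137888)·31/15 + (-752/2085)·(-1/4) + 221/480·1 = 1/2 ✓
b·c²: (-3375/137888)·961/225 + (-752/2085)·1/16 + 221/480·1 = 1/3 ✓
b·Ac: (-752/2085)·(-139/1504) + 221/480·64/221 = 1/6 ✓
b·c³: (-3375/137888)·29791/3375 + (-752/2085)·(-1/64) + 221/480·1 = 1/4 ✓
b·(c∘Ac): (-752/2085)·139/6016 + 221/480·64/221 = 1/8 ✓
b·Ac²: (-752/2085)·(-4309/22560) + 221/480·8/255 = 1/12 ✓
b·A²c: 221/480·20/221 = 1/24 ✓; 4 stages ⇒ order 4.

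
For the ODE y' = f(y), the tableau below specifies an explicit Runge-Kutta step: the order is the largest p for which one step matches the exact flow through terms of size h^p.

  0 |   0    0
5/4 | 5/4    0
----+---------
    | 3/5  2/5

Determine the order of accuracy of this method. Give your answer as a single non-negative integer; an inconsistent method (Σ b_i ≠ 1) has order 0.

2

b = (3/5, 2/5)
c = (0, 5/4)
Σ b_i: 3/5·1 + 2/5·1 = 1 ✓
b·c: 2/5·5/4 = 1/2 ✓; 2 stages ⇒ order 2.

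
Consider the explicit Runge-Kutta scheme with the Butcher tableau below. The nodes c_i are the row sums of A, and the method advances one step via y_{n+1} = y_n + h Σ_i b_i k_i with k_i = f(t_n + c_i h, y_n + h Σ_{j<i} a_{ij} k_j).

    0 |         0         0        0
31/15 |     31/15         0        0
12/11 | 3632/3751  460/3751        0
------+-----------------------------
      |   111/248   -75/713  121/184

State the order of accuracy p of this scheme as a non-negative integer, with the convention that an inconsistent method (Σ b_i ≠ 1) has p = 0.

b = (111/248, -75/713, 121/184)
c = (0, 31/15, 12/11)
Ac = (0, 0, 92/363)
Σ b_i: 111/248·1 + (-75/713)·1 + 121/184·1 = 1 ✓
b·c: (-75/713)·31/15 + 121/184·12/11 = 1/2 ✓
b·c²: (-75/713)·961/225 + 121/184·144/121 = 1/3 ✓
b·Ac: 121/184·92/363 = 1/6 ✓; 3 stages ⇒ order 3.

3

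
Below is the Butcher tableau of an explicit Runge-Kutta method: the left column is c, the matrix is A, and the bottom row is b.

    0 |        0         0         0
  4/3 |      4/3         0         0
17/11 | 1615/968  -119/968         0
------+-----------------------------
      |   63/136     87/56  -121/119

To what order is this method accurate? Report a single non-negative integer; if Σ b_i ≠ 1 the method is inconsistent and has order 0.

3

b = (63/136, 87/56, -121/119)
c = (0, 4/3, 17/11)
Ac = (0, 0, -119/726)
Σ b_i: 63/136·1 + 87/56·1 + (-121/119)·1 = 1 ✓
b·c: 87/56·4/3 + (-121/119)·17/11 = 1/2 ✓
b·c²: 87/56·16/9 + (-121/119)·289/121 = 1/3 ✓
b·Ac: (-121/119)·(-119/726) = 1/6 ✓; 3 stages ⇒ order 3.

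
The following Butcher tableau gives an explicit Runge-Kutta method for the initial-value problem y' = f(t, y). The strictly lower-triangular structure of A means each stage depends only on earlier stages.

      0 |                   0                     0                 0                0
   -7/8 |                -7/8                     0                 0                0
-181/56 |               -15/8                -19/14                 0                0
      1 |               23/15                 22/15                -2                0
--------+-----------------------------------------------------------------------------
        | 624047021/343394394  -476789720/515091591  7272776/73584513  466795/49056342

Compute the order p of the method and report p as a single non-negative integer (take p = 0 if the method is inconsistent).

3

b = (624047021/343394394, -476789720/515091591, 7272776/73584513, 466795/49056342)
c = (0, -7/8, -181/56, 1)
Ac = (0, 0, 19/16, 544/105)
Σ b_i: 624047021/343394394·1 + (-476789720/515091591)·1 + 7272776/73584513·1 + 466795/49056342·1 = 1 ✓
b·c: (-476789720/515091591)·(-7/8) + 7272776/73584513·(-181/56) + 466795/49056342·1 = 1/2 ✓
b·c²: (-476789720/515091591)·49/64 + 7272776/73584513·32761/3136 + 466795/49056342·1 = 1/3 ✓
b·Ac: 7272776/73584513·19/16 + 466795/49056342·544/105 = 1/6 ✓
b·c³: (-476789720/515091591)·(-343/512) + 7272776/73584513·(-5929741/175616) + 466795/49056342·1 = -3719101637/1373577576 ≠ 1/4 ⇒ order 3.
b·(c∘Ac): 7272776/73584513·(-3439/896) + 466795/49056342·544/105 = -129527915/392450736 ≠ 1/8
b·Ac²: 7272776/73584513·(-133/128) + 466795/49056342·(-116251/5880) = -399468149/1373577576 ≠ 1/12
b·A²c: 466795/49056342·(-19/8) = -8869105/392450736 ≠ 1/24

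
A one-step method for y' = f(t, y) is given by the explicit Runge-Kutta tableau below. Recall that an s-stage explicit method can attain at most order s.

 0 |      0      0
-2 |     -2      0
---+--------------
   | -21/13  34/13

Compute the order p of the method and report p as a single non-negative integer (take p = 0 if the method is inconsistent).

b = (-21/13, 34/13)
c = (0, -2)
Σ b_i: (-21/13)·1 + 34/13·1 = 1 ✓
b·c: 34/13·(-2) = -68/13 ≠ 1/2 ⇒ order 1.

1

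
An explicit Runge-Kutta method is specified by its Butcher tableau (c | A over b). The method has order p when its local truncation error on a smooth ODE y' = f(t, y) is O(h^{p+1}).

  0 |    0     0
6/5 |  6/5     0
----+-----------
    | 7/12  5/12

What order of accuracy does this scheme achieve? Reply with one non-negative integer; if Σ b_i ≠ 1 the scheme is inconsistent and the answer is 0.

b = (7/12, 5/12)
c = (0, 6/5)
Σ b_i: 7/12·1 + 5/12·1 = 1 ✓
b·c: 5/12·6/5 = 1/2 ✓; 2 stages ⇒ order 2.

2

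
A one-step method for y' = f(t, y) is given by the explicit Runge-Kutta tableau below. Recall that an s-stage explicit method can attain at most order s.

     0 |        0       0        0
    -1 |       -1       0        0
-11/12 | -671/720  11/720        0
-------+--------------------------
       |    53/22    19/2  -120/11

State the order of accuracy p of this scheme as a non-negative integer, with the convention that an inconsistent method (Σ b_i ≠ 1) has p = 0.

b = (53/22, 19/2, -120/11)
c = (0, -1, -11/12)
Ac = (0, 0, -11/720)
Σ b_i: 53/22·1 + 19/2·1 + (-120/11)·1 = 1 ✓
b·c: 19/2·(-1) + (-120/11)·(-11/12) = 1/2 ✓
b·c²: 19/2·1 + (-120/11)·121/144 = 1/3 ✓
b·Ac: (-120/11)·(-11/720) = 1/6 ✓; 3 stages ⇒ order 3.

3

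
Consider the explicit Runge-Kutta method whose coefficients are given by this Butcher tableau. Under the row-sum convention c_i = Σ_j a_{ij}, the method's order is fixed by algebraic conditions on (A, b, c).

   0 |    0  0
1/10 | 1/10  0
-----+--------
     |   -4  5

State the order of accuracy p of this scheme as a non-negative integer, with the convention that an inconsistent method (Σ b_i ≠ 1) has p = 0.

b = (-4, 5)
c = (0, 1/10)
Σ b_i: (-4)·1 + 5·1 = 1 ✓
b·c: 5·1/10 = 1/2 ✓; 2 stages ⇒ order 2.

2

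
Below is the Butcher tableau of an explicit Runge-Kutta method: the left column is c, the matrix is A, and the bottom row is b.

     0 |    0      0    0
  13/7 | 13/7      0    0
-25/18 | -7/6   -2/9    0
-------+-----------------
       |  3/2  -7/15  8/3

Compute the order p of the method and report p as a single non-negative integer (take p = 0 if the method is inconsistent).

b = (3/2, -7/15, 8/3)
c = (0, 13/7, -25/18)
Ac = (0, 0, -26/63)
Σ b_i: 3/2·1 + (-7/15)·1 + 8/3·1 = 37/10 ≠ 1 ⇒ order 0.

0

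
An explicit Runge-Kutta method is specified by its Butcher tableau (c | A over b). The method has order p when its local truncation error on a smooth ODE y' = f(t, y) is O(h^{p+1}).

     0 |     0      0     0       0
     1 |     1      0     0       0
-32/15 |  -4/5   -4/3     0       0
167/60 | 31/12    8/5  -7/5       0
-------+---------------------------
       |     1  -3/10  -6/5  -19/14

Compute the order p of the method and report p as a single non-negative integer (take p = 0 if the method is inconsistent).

b = (1, -3/10, -6/5, -19/14)
c = (0, 1, -32/15, 167/60)
Ac = (0, 0, -4/3, 344/75)
Σ b_i: 1·1 + (-3/10)·1 + (-6/5)·1 + (-19/14)·1 = -13/7 ≠ 1 ⇒ order 0.

0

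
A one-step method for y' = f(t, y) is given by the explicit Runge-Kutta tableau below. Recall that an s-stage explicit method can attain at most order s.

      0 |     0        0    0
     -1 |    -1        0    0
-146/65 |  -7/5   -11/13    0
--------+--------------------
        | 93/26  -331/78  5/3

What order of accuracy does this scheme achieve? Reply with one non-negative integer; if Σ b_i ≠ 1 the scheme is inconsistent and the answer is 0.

b = (93/26, -331/78, 5/3)
c = (0, -1, -146/65)
Ac = (0, 0, 11/13)
Σ b_i: 93/26·1 + (-331/78)·1 + 5/3·1 = 1 ✓
b·c: (-331/78)·(-1) + 5/3·(-146/65) = 1/2 ✓
b·c²: (-331/78)·1 + 5/3·21316/4225 = 7039/1690 ≠ 1/3 ⇒ order 2.
b·Ac: 5/3·11/13 = 55/39 ≠ 1/6

2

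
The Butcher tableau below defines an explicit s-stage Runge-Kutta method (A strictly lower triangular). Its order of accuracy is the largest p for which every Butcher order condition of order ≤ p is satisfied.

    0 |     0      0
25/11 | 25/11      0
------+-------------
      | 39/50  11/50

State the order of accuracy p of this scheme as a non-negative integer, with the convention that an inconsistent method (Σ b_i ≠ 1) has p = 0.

2

b = (39/50, 11/50)
c = (0, 25/11)
Σ b_i: 39/50·1 + 11/50·1 = 1 ✓
b·c: 11/50·25/11 = 1/2 ✓; 2 stages ⇒ order 2.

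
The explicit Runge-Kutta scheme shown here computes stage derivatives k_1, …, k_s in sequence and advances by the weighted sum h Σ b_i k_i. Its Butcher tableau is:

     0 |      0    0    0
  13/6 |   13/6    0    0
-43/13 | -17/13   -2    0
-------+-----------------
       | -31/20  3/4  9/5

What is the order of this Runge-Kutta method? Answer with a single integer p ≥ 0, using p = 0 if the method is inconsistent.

1

b = (-31/20, 3/4, 9/5)
c = (0, 13/6, -43/13)
Ac = (0, 0, -13/3)
Σ b_i: (-31/20)·1 + 3/4·1 + 9/5·1 = 1 ✓
b·c: 3/4·13/6 + 9/5·(-43/13) = -2251/520 ≠ 1/2 ⇒ order 1.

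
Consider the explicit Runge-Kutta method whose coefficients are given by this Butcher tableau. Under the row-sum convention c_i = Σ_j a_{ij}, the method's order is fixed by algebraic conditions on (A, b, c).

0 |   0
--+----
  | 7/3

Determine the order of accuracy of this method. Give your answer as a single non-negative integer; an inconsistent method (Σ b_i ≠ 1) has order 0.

0

b = (7/3)
c = (0)
Σ b_i: 7/3·1 = 7/3 ≠ 1 ⇒ order 0.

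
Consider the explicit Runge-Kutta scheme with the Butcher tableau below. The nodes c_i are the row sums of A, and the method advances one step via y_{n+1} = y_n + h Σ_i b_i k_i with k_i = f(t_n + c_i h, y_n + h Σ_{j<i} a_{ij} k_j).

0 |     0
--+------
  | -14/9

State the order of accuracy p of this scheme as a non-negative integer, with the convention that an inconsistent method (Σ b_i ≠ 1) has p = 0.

b = (-14/9)
c = (0)
Σ b_i: (-14/9)·1 = -14/9 ≠ 1 ⇒ order 0.

0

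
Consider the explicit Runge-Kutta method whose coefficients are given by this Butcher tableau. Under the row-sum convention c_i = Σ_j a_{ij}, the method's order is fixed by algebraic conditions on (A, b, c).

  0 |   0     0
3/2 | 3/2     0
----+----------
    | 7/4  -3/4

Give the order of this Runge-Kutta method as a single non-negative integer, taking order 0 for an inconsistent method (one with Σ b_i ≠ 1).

1

b = (7/4, -3/4)
c = (0, 3/2)
Σ b_i: 7/4·1 + (-3/4)·1 = 1 ✓
b·c: (-3/4)·3/2 = -9/8 ≠ 1/2 ⇒ order 1.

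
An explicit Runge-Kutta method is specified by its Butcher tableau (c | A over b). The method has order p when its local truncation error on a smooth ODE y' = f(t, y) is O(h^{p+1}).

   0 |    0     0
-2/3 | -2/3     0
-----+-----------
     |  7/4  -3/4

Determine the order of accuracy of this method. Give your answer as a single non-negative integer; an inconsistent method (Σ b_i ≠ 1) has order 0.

2

b = (7/4, -3/4)
c = (0, -2/3)
Σ b_i: 7/4·1 + (-3/4)·1 = 1 ✓
b·c: (-3/4)·(-2/3) = 1/2 ✓; 2 stages ⇒ order 2.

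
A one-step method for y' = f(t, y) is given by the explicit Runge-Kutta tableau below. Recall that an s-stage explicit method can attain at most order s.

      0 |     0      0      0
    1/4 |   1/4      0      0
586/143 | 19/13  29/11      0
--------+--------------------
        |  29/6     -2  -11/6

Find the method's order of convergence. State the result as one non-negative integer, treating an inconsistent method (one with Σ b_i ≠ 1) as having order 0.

b = (29/6, -2, -11/6)
c = (0, 1/4, 586/143)
Ac = (0, 0, 29/44)
Σ b_i: 29/6·1 + (-2)·1 + (-11/6)·1 = 1 ✓
b·c: (-2)·1/4 + (-11/6)·586/143 = -625/78 ≠ 1/2 ⇒ order 1.

1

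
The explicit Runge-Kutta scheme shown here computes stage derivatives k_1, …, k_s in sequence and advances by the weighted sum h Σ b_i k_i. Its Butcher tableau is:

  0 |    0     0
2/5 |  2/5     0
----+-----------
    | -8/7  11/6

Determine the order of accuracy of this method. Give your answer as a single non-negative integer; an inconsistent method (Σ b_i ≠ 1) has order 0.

b = (-8/7, 11/6)
c = (0, 2/5)
Σ b_i: (-8/7)·1 + 11/6·1 = 29/42 ≠ 1 ⇒ order 0.

0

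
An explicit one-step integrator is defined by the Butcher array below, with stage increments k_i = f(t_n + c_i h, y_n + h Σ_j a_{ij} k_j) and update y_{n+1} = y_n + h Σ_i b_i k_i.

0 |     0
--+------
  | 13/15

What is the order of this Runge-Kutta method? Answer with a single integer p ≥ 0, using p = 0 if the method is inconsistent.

b = (13/15)
c = (0)
Σ b_i: 13/15·1 = 13/15 ≠ 1 ⇒ order 0.

0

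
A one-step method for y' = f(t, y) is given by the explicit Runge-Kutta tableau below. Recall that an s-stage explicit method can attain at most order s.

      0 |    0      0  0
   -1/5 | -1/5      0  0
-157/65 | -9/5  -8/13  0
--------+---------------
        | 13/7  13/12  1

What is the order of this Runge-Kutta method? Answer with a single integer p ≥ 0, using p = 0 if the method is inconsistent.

0

b = (13/7, 13/12, 1)
c = (0, -1/5, -157/65)
Ac = (0, 0, 8/65)
Σ b_i: 13/7·1 + 13/12·1 + 1·1 = 331/84 ≠ 1 ⇒ order 0.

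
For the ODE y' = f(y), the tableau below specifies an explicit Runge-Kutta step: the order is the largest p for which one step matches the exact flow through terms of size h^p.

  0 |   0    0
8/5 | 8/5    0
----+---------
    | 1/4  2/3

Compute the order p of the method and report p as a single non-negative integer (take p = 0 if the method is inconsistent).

0

b = (1/4, 2/3)
c = (0, 8/5)
Σ b_i: 1/4·1 + 2/3·1 = 11/12 ≠ 1 ⇒ order 0.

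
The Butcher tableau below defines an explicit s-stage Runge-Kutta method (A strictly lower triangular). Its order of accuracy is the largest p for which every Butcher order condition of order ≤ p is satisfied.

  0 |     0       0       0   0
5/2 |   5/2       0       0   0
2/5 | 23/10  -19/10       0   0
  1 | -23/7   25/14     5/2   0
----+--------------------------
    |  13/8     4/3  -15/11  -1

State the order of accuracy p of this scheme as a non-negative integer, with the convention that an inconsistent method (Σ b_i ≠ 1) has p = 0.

b = (13/8, 4/3, -15/11, -1)
c = (0, 5/2, 2/5, 1)
Ac = (0, 0, -19/4, 153/28)
Σ b_i: 13/8·1 + 4/3·1 + (-15/11)·1 + (-1)·1 = 157/264 ≠ 1 ⇒ order 0.

0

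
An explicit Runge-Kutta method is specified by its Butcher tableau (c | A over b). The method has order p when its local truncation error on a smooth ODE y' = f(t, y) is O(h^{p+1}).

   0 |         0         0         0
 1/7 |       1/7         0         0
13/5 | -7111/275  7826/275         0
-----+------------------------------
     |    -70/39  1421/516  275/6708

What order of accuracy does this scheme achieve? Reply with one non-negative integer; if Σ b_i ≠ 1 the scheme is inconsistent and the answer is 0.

3

b = (-70/39, 1421/516, 275/6708)
c = (0, 1/7, 13/5)
Ac = (0, 0, 1118/275)
Σ b_i: (-70/39)·1 + 1421/516·1 + 275/6708·1 = 1 ✓
b·c: 1421/516·1/7 + 275/6708·13/5 = 1/2 ✓
b·c²: 1421/516·1/49 + 275/6708·169/25 = 1/3 ✓
b·Ac: 275/6708·1118/275 = 1/6 ✓; 3 stages ⇒ order 3.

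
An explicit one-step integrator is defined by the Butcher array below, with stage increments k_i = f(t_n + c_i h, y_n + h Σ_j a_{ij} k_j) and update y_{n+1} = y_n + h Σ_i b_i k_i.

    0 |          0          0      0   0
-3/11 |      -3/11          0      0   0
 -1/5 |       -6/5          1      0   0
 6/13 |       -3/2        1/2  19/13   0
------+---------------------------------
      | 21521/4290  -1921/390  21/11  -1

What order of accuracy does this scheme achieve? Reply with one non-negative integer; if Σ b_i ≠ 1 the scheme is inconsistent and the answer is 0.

b = (21521/4290, -1921/390, 21/11, -1)
c = (0, -3/11, -1/5, 6/13)
Ac = (0, 0, -3/11, -613/1430)
Σ b_i: 21521/4290·1 + (-1921/390)·1 + 21/11·1 + (-1)·1 = 1 ✓
b·c: (-1921/390)·(-3/11) + 21/11·(-1/5) + (-1)·6/13 = 1/2 ✓
b·c²: (-1921/390)·9/121 + 21/11·1/25 + (-1)·36/169 = -514317/1022450 ≠ 1/3 ⇒ order 2.
b·Ac: 21/11·(-3/11) + (-1)·(-613/1430) = -1447/15730 ≠ 1/6

2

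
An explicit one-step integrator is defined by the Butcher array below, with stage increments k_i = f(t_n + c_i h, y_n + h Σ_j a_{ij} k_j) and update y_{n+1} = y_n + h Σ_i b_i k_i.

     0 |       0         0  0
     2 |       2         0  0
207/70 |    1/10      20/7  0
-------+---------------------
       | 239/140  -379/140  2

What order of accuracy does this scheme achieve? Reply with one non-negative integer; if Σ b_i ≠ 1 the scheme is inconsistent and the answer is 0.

b = (239/140, -379/140, 2)
c = (0, 2, 207/70)
Ac = (0, 0, 40/7)
Σ b_i: 239/140·1 + (-379/140)·1 + 2·1 = 1 ✓
b·c: (-379/140)·2 + 2·207/70 = 1/2 ✓
b·c²: (-379/140)·4 + 2·42849/4900 = 16319/2450 ≠ 1/3 ⇒ order 2.
b·Ac: 2·40/7 = 80/7 ≠ 1/6

2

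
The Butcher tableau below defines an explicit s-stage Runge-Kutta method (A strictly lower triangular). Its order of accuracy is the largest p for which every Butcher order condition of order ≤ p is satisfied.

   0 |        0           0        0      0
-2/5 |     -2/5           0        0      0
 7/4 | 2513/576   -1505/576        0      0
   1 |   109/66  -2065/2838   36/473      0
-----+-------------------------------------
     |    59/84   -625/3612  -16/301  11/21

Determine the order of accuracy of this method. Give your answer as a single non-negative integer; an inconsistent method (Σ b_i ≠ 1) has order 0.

4

b = (59/84, -625/3612, -16/301, 11/21)
c = (0, -2/5, 7/4, 1)
Ac = (0, 0, 301/288, 14/33)
Σ b_i: 59/84·1 + (-625/3612)·1 + (-16/301)·1 + 11/21·1 = 1 ✓
b·c: (-625/3612)·(-2/5) + (-16/301)·7/4 + 11/21·1 = 1/2 ✓
b·c²: (-625/3612)·4/25 + (-16/301)·49/16 + 11/21·1 = 1/3 ✓
b·Ac: (-16/301)·301/288 + 11/21·14/33 = 1/6 ✓
b·c³: (-625/3612)·(-8/125) + (-16/301)·343/64 + 11/21·1 = 1/4 ✓
b·(c∘Ac): (-16/301)·2107/1152 + 11/21·14/33 = 1/8 ✓
b·Ac²: (-16/301)·(-301/720) + 11/21·7/60 = 1/12 ✓
b·A²c: 11/21·7/88 = 1/24 ✓; 4 stages ⇒ order 4.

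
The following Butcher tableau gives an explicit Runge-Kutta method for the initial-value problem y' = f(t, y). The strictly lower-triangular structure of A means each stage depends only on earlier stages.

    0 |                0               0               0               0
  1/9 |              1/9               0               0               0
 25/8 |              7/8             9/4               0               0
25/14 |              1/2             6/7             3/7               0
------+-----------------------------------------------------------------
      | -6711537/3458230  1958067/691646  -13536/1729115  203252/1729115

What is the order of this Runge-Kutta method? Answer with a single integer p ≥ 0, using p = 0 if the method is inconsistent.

b = (-6711537/3458230, 1958067/691646, -13536/1729115, 203252/1729115)
c = (0, 1/9, 25/8, 25/14)
Ac = (0, 0, 1/4, 241/168)
Σ b_i: (-6711537/3458230)·1 + 1958067/691646·1 + (-13536/1729115)·1 + 203252/1729115·1 = 1 ✓
b·c: 1958067/691646·1/9 + (-13536/1729115)·25/8 + 203252/1729115·25/14 = 1/2 ✓
b·c²: 1958067/691646·1/81 + (-13536/1729115)·625/64 + 203252/1729115·625/196 = 1/3 ✓
b·Ac: (-13536/1729115)·1/4 + 203252/1729115·241/168 = 1/6 ✓
b·c³: 1958067/691646·1/729 + (-13536/1729115)·15625/512 + 203252/1729115·15625/2744 = 454201801/1045768752 ≠ 1/4 ⇒ order 3.
b·(c∘Ac): (-13536/1729115)·25/32 + 203252/1729115·6025/2352 = 1224205/4149876 ≠ 1/8
b·Ac²: (-13536/1729115)·1/36 + 203252/1729115·50753/12096 = 73650719/149395536 ≠ 1/12
b·A²c: 203252/1729115·3/28 = 21777/1729115 ≠ 1/24

3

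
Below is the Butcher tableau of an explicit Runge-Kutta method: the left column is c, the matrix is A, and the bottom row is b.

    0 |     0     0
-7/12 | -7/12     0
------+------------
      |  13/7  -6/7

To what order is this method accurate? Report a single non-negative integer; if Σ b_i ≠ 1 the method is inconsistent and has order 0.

b = (13/7, -6/7)
c = (0, -7/12)
Σ b_i: 13/7·1 + (-6/7)·1 = 1 ✓
b·c: (-6/7)·(-7/12) = 1/2 ✓; 2 stages ⇒ order 2.

2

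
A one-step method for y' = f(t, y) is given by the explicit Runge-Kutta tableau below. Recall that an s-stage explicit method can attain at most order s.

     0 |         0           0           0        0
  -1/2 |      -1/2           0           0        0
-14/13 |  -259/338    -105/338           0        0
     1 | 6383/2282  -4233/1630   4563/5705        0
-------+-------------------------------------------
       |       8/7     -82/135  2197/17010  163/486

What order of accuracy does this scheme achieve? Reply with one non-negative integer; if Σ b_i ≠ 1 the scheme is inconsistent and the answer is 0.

b = (8/7, -82/135, 2197/17010, 163/486)
c = (0, -1/2, -14/13, 1)
Ac = (0, 0, 105/676, 285/652)
Σ b_i: 8/7·1 + (-82/135)·1 + 2197/17010·1 + 163/486·1 = 1 ✓
b·c: (-82/135)·(-1/2) + 2197/17010·(-14/13) + 163/486·1 = 1/2 ✓
b·c²: (-82/135)·1/4 + 2197/17010·196/169 + 163/486·1 = 1/3 ✓
b·Ac: 2197/17010·105/676 + 163/486·285/652 = 1/6 ✓
b·c³: (-82/135)·(-1/8) + 2197/17010·(-2744/2197) + 163/486·1 = 1/4 ✓
b·(c∘Ac): 2197/17010·(-735/4394) + 163/486·285/652 = 1/8 ✓
b·Ac²: 2197/17010·(-105/1352) + 163/486·363/1304 = 1/12 ✓
b·A²c: 163/486·81/652 = 1/24 ✓; 4 stages ⇒ order 4.

4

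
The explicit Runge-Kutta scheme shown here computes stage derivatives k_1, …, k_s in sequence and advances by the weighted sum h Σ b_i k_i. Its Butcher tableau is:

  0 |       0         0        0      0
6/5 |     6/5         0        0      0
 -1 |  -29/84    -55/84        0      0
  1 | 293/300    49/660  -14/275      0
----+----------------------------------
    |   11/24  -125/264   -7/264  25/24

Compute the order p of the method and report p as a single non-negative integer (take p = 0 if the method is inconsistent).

b = (11/24, -125/264, -7/264, 25/24)
c = (0, 6/5, -1, 1)
Ac = (0, 0, -11/14, 7/50)
Σ b_i: 11/24·1 + (-125/264)·1 + (-7/264)·1 + 25/24·1 = 1 ✓
b·c: (-125/264)·6/5 + (-7/264)·(-1) + 25/24·1 = 1/2 ✓
b·c²: (-125/264)·36/25 + (-7/264)·1 + 25/24·1 = 1/3 ✓
b·Ac: (-7/264)·(-11/14) + 25/24·7/50 = 1/6 ✓
b·c³: (-125/264)·216/125 + (-7/264)·(-1) + 25/24·1 = 1/4 ✓
b·(c∘Ac): (-7/264)·11/14 + 25/24·7/50 = 1/8 ✓
b·Ac²: (-7/264)·(-33/35) + 25/24·7/125 = 1/12 ✓
b·A²c: 25/24·1/25 = 1/24 ✓; 4 stages ⇒ order 4.

4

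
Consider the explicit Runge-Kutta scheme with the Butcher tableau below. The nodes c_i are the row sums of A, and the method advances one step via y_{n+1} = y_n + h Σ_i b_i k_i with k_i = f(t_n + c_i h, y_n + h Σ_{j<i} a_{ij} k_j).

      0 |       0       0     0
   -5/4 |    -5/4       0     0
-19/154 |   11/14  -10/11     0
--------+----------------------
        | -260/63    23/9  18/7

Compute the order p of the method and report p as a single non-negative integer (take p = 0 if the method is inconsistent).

1

b = (-260/63, 23/9, 18/7)
c = (0, -5/4, -19/154)
Ac = (0, 0, 25/22)
Σ b_i: (-260/63)·1 + 23/9·1 + 18/7·1 = 1 ✓
b·c: 23/9·(-5/4) + 18/7·(-19/154) = -68141/19404 ≠ 1/2 ⇒ order 1.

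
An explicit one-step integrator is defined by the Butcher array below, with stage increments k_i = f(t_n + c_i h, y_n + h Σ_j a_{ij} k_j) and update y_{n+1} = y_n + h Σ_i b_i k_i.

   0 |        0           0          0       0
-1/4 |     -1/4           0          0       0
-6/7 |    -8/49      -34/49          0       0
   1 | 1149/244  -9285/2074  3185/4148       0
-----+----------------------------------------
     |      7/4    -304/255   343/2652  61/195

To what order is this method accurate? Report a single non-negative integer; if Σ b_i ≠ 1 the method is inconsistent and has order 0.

b = (7/4, -304/255, 343/2652, 61/195)
c = (0, -1/4, -6/7, 1)
Ac = (0, 0, 17/98, 225/488)
Σ b_i: 7/4·1 + (-304/255)·1 + 343/2652·1 + 61/195·1 = 1 ✓
b·c: (-304/255)·(-1/4) + 343/2652·(-6/7) + 61/195·1 = 1/2 ✓
b·c²: (-304/255)·1/16 + 343/2652·36/49 + 61/195·1 = 1/3 ✓
b·Ac: 343/2652·17/98 + 61/195·225/488 = 1/6 ✓
b·c³: (-304/255)·(-1/64) + 343/2652·(-216/343) + 61/195·1 = 1/4 ✓
b·(c∘Ac): 343/2652·(-51/343) + 61/195·225/488 = 1/8 ✓
b·Ac²: 343/2652·(-17/392) + 61/195·555/1952 = 1/12 ✓
b·A²c: 61/195·65/488 = 1/24 ✓; 4 stages ⇒ order 4.

4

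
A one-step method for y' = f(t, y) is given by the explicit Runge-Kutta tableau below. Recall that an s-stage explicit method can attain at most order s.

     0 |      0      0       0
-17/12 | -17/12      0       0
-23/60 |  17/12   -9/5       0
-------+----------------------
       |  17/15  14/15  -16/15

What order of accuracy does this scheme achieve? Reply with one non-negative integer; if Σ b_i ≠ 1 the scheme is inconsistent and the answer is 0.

1

b = (17/15, 14/15, -16/15)
c = (0, -17/12, -23/60)
Ac = (0, 0, 51/20)
Σ b_i: 17/15·1 + 14/15·1 + (-16/15)·1 = 1 ✓
b·c: 14/15·(-17/12) + (-16/15)·(-23/60) = -137/150 ≠ 1/2 ⇒ order 1.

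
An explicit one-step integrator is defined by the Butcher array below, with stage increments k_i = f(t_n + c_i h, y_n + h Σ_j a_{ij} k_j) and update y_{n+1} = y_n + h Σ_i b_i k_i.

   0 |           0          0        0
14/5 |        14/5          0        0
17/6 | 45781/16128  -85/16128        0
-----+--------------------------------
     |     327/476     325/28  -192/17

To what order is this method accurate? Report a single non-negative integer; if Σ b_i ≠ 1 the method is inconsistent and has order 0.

3

b = (327/476, 325/28, -192/17)
c = (0, 14/5, 17/6)
Ac = (0, 0, -17/1152)
Σ b_i: 327/476·1 + 325/28·1 + (-192/17)·1 = 1 ✓
b·c: 325/28·14/5 + (-192/17)·17/6 = 1/2 ✓
b·c²: 325/28·196/25 + (-192/17)·289/36 = 1/3 ✓
b·Ac: (-192/17)·(-17/1152) = 1/6 ✓; 3 stages ⇒ order 3.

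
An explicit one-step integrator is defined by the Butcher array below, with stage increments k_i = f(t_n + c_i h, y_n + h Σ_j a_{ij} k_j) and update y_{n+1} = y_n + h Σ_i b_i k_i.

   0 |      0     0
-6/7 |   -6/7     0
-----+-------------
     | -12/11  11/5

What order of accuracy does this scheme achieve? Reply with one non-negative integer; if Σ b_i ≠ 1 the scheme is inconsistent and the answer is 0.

0

b = (-12/11, 11/5)
c = (0, -6/7)
Σ b_i: (-12/11)·1 + 11/5·1 = 61/55 ≠ 1 ⇒ order 0.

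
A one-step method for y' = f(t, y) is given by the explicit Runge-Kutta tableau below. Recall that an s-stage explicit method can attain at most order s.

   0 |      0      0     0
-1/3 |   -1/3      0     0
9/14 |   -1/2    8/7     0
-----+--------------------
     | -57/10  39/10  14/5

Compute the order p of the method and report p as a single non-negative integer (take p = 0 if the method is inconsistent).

2

b = (-57/10, 39/10, 14/5)
c = (0, -1/3, 9/14)
Ac = (0, 0, -8/21)
Σ b_i: (-57/10)·1 + 39/10·1 + 14/5·1 = 1 ✓
b·c: 39/10·(-1/3) + 14/5·9/14 = 1/2 ✓
b·c²: 39/10·1/9 + 14/5·81/196 = 167/105 ≠ 1/3 ⇒ order 2.
b·Ac: 14/5·(-8/21) = -16/15 ≠ 1/6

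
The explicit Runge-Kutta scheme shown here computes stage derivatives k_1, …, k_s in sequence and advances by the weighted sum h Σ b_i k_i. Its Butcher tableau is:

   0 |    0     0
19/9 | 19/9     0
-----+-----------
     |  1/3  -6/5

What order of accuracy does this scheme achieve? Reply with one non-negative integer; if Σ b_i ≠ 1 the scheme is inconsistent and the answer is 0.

b = (1/3, -6/5)
c = (0, 19/9)
Σ b_i: 1/3·1 + (-6/5)·1 = -13/15 ≠ 1 ⇒ order 0.

0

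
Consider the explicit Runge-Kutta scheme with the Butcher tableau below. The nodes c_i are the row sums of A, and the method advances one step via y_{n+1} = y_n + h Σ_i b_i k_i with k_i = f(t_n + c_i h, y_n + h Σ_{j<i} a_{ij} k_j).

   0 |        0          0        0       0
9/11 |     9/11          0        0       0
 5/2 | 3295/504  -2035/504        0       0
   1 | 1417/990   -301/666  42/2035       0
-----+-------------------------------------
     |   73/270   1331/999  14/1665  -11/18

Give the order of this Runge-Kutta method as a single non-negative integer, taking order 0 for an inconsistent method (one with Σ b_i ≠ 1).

b = (73/270, 1331/999, 14/1665, -11/18)
c = (0, 9/11, 5/2, 1)
Ac = (0, 0, -185/56, -7/22)
Σ b_i: 73/270·1 + 1331/999·1 + 14/1665·1 + (-11/18)·1 = 1 ✓
b·c: 1331/999·9/11 + 14/1665·5/2 + (-11/18)·1 = 1/2 ✓
b·c²: 1331/999·81/121 + 14/1665·25/4 + (-11/18)·1 = 1/3 ✓
b·Ac: 14/1665·(-185/56) + (-11/18)·(-7/22) = 1/6 ✓
b·c³: 1331/999·729/1331 + 14/1665·125/8 + (-11/18)·1 = 1/4 ✓
b·(c∘Ac): 14/1665·(-925/112) + (-11/18)·(-7/22) = 1/8 ✓
b·Ac²: 14/1665·(-1665/616) + (-11/18)·(-21/121) = 1/12 ✓
b·A²c: (-11/18)·(-3/44) = 1/24 ✓; 4 stages ⇒ order 4.

4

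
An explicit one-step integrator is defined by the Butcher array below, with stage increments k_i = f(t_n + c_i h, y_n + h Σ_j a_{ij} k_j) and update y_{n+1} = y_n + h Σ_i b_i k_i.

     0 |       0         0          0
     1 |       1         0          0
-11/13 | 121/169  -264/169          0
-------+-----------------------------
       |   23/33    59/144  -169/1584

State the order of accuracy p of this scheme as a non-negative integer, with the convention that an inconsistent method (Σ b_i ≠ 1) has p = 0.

b = (23/33, 59/144, -169/1584)
c = (0, 1, -11/13)
Ac = (0, 0, -264/169)
Σ b_i: 23/33·1 + 59/144·1 + (-169/1584)·1 = 1 ✓
b·c: 59/144·1 + (-169/1584)·(-11/13) = 1/2 ✓
b·c²: 59/144·1 + (-169/1584)·121/169 = 1/3 ✓
b·Ac: (-169/1584)·(-264/169) = 1/6 ✓; 3 stages ⇒ order 3.

3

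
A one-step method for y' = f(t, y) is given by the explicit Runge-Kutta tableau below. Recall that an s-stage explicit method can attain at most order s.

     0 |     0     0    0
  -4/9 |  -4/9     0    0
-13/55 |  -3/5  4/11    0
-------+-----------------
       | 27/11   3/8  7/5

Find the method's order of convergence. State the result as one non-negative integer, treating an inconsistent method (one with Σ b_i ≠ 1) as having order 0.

0

b = (27/11, 3/8, 7/5)
c = (0, -4/9, -13/55)
Ac = (0, 0, -16/99)
Σ b_i: 27/11·1 + 3/8·1 + 7/5·1 = 1861/440 ≠ 1 ⇒ order 0.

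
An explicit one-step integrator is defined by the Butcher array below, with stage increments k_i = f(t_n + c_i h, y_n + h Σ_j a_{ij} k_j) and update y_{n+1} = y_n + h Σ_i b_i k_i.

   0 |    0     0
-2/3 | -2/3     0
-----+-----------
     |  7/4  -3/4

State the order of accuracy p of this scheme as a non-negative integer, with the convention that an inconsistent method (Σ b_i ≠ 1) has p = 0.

b = (7/4, -3/4)
c = (0, -2/3)
Σ b_i: 7/4·1 + (-3/4)·1 = 1 ✓
b·c: (-3/4)·(-2/3) = 1/2 ✓; 2 stages ⇒ order 2.

2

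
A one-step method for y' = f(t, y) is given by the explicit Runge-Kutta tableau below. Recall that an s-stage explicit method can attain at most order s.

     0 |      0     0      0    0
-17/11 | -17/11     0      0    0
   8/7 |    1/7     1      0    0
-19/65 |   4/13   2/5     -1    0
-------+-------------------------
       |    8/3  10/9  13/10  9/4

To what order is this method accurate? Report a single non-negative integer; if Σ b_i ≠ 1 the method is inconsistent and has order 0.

0

b = (8/3, 10/9, 13/10, 9/4)
c = (0, -17/11, 8/7, -19/65)
Ac = (0, 0, -17/11, -678/385)
Σ b_i: 8/3·1 + 10/9·1 + 13/10·1 + 9/4·1 = 1319/180 ≠ 1 ⇒ order 0.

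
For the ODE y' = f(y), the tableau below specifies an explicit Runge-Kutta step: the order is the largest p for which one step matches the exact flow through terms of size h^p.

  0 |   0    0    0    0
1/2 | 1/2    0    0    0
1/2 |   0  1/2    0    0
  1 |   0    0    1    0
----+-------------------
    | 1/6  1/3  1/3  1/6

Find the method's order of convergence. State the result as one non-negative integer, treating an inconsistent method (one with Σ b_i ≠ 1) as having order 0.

4

b = (1/6, 1/3, 1/3, 1/6)
c = (0, 1/2, 1/2, 1)
Ac = (0, 0, 1/4, 1/2)
Σ b_i: 1/6·1 + 1/3·1 + 1/3·1 + 1/6·1 = 1 ✓
b·c: 1/3·1/2 + 1/3·1/2 + 1/6·1 = 1/2 ✓
b·c²: 1/3·1/4 + 1/3·1/4 + 1/6·1 = 1/3 ✓
b·Ac: 1/3·1/4 + 1/6·1/2 = 1/6 ✓
b·c³: 1/3·1/8 + 1/3·1/8 + 1/6·1 = 1/4 ✓
b·(c∘Ac): 1/3·1/8 + 1/6·1/2 = 1/8 ✓
b·Ac²: 1/3·1/8 + 1/6·1/4 = 1/12 ✓
b·A²c: 1/6·1/4 = 1/24 ✓; 4 stages ⇒ order 4.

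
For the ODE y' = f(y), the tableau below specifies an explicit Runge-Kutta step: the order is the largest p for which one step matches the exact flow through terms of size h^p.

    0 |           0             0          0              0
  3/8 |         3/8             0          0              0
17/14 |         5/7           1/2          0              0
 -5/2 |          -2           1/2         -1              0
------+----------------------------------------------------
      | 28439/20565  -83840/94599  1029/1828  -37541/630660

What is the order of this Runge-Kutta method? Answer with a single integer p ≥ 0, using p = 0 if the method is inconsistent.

b = (28439/20565, -83840/94599, 1029/1828, -37541/630660)
c = (0, 3/8, 17/14, -5/2)
Ac = (0, 0, 3/16, -115/112)
Σ b_i: 28439/20565·1 + (-83840/94599)·1 + 1029/1828·1 + (-37541/630660)·1 = 1 ✓
b·c: (-83840/94599)·3/8 + 1029/1828·17/14 + (-37541/630660)·(-5/2) = 1/2 ✓
b·c²: (-83840/94599)·9/64 + 1029/1828·289/196 + (-37541/630660)·25/4 = 1/3 ✓
b·Ac: 1029/1828·3/16 + (-37541/630660)·(-115/112) = 1/6 ✓
b·c³: (-83840/94599)·27/512 + 1029/1828·4913/2744 + (-37541/630660)·(-125/8) = 20743/10968 ≠ 1/4 ⇒ order 3.
b·(c∘Ac): 1029/1828·51/224 + (-37541/630660)·575/224 = -1081/43872 ≠ 1/8
b·Ac²: 1029/1828·9/128 + (-37541/630660)·(-8807/6272) = 8699657/70633920 ≠ 1/12
b·A²c: (-37541/630660)·(-3/16) = 37541/3363520 ≠ 1/24

3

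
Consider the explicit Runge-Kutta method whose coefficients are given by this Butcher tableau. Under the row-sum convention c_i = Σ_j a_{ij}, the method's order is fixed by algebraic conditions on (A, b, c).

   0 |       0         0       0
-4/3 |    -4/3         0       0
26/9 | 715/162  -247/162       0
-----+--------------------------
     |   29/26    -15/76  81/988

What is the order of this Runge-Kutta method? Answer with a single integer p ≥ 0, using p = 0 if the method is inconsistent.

3

b = (29/26, -15/76, 81/988)
c = (0, -4/3, 26/9)
Ac = (0, 0, 494/243)
Σ b_i: 29/26·1 + (-15/76)·1 + 81/988·1 = 1 ✓
b·c: (-15/76)·(-4/3) + 81/988·26/9 = 1/2 ✓
b·c²: (-15/76)·16/9 + 81/988·676/81 = 1/3 ✓
b·Ac: 81/988·494/243 = 1/6 ✓; 3 stages ⇒ order 3.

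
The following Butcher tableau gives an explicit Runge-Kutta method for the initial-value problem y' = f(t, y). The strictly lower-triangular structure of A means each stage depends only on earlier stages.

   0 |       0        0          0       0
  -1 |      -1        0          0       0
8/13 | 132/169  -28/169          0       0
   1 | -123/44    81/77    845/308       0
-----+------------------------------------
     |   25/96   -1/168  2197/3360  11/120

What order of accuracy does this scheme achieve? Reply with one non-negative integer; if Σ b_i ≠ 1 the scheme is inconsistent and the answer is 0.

4

b = (25/96, -1/168, 2197/3360, 11/120)
c = (0, -1, 8/13, 1)
Ac = (0, 0, 28/169, 7/11)
Σ b_i: 25/96·1 + (-1/168)·1 + 2197/3360·1 + 11/120·1 = 1 ✓
b·c: (-1/168)·(-1) + 2197/3360·8/13 + 11/120·1 = 1/2 ✓
b·c²: (-1/168)·1 + 2197/3360·64/169 + 11/120·1 = 1/3 ✓
b·Ac: 2197/3360·28/169 + 11/120·7/11 = 1/6 ✓
b·c³: (-1/168)·(-1) + 2197/3360·512/2197 + 11/120·1 = 1/4 ✓
b·(c∘Ac): 2197/3360·224/2197 + 11/120·7/11 = 1/8 ✓
b·Ac²: 2197/3360·(-28/169) + 11/120·23/11 = 1/12 ✓
b·A²c: 11/120·5/11 = 1/24 ✓; 4 stages ⇒ order 4.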